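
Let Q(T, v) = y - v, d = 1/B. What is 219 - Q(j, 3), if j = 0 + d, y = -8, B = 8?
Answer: 230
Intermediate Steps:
d = 1/8 ≈ 0.12500
j = 1/8 (j = 0 + 1/8 = 1/8 ≈ 0.12500)
Q(T, v) = -8 - v
219 - Q(j, 3) = 219 - (-8 - 1*3) = 219 - (-8 - 3) = 219 - 1*(-11) = 219 + 11 = 230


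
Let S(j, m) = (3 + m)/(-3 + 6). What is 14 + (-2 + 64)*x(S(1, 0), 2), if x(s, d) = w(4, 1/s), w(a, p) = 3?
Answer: 200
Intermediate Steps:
S(j, m) = 1 + m/3 (S(j, m) = (3 + m)/3 = (3 + m)*(⅓) = 1 + m/3)
x(s, d) = 3
14 + (-2 + 64)*x(S(1, 0), 2) = 14 + (-2 + 64)*3 = 14 + 62*3 = 14 + 186 = 200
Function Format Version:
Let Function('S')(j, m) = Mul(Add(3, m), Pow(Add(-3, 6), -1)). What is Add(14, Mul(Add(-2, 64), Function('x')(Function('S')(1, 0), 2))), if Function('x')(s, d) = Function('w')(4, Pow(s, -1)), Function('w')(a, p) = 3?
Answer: 200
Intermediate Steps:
Function('S')(j, m) = Add(1, Mul(Rational(1, 3), m)) (Function('S')(j, m) = Mul(Add(3, m), Pow(3, -1)) = Mul(Add(3, m), Rational(1, 3)) = Add(1, Mul(Rational(1, 3), m)))
Function('x')(s, d) = 3
Add(14, Mul(Add(-2, 64), Function('x')(Function('S')(1, 0), 2))) = Add(14, Mul(Add(-2, 64), 3)) = Add(14, Mul(62, 3)) = Add(14, 186) = 200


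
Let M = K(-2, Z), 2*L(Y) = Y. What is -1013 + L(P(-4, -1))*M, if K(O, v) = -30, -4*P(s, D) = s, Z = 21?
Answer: -1028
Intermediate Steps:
P(s, D) = -s/4
L(Y) = Y/2
M = -30
-1013 + L(P(-4, -1))*M = -1013 + ((-¼*(-4))/2)*(-30) = -1013 + ((½)*1)*(-30) = -1013 + (½)*(-30) = -1013 - 15 = -1028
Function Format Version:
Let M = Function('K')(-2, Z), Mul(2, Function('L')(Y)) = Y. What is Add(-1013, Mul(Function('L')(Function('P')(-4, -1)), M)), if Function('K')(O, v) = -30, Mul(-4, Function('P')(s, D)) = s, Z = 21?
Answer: -1028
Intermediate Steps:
Function('P')(s, D) = Mul(Rational(-1, 4), s)
Function('L')(Y) = Mul(Rational(1, 2), Y)
M = -30
Add(-1013, Mul(Function('L')(Function('P')(-4, -1)), M)) = Add(-1013, Mul(Mul(Rational(1, 2), Mul(Rational(-1, 4), -4)), -30)) = Add(-1013, Mul(Mul(Rational(1, 2), 1), -30)) = Add(-1013, Mul(Rational(1, 2), -30)) = Add(-1013, -15) = -1028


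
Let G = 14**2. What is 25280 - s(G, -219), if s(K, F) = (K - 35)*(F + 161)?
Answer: 34618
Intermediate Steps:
G = 196
s(K, F) = (-35 + K)*(161 + F)
25280 - s(G, -219) = 25280 - (-5635 - 35*(-219) + 161*196 - 219*196) = 25280 - (-5635 + 7665 + 31556 - 42924) = 25280 - 1*(-9338) = 25280 + 9338 = 34618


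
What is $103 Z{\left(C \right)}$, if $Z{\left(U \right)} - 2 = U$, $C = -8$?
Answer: $-618$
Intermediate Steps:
$Z{\left(U \right)} = 2 + U$
$103 Z{\left(C \right)} = 103 \left(2 - 8\right) = 103 \left(-6\right) = -618$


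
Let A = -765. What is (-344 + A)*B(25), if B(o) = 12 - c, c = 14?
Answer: 2218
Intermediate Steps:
B(o) = -2 (B(o) = 12 - 1*14 = 12 - 14 = -2)
(-344 + A)*B(25) = (-344 - 765)*(-2) = -1109*(-2) = 2218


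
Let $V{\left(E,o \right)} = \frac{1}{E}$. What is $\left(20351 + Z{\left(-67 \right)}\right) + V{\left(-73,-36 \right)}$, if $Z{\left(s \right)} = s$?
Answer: $\frac{1480731}{73} \approx 20284.0$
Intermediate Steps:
$\left(20351 + Z{\left(-67 \right)}\right) + V{\left(-73,-36 \right)} = \left(20351 - 67\right) + \frac{1}{-73} = 20284 - \frac{1}{73} = \frac{1480731}{73}$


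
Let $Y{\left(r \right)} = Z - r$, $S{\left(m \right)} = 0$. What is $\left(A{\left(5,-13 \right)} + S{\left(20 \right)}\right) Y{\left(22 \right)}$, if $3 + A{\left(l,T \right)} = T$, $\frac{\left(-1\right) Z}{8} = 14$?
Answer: $2144$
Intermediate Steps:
$Z = -112$ ($Z = \left(-8\right) 14 = -112$)
$A{\left(l,T \right)} = -3 + T$
$Y{\left(r \right)} = -112 - r$
$\left(A{\left(5,-13 \right)} + S{\left(20 \right)}\right) Y{\left(22 \right)} = \left(\left(-3 - 13\right) + 0\right) \left(-112 - 22\right) = \left(-16 + 0\right) \left(-112 - 22\right) = \left(-16\right) \left(-134\right) = 2144$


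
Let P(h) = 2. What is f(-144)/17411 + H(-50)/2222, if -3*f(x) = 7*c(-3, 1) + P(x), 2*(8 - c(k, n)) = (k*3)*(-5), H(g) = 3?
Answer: 188894/58030863 ≈ 0.0032551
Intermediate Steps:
c(k, n) = 8 + 15*k/2 (c(k, n) = 8 - k*3*(-5)/2 = 8 - 3*k*(-5)/2 = 8 - (-15)*k/2 = 8 + 15*k/2)
f(x) = 199/6 (f(x) = -(7*(8 + (15/2)*(-3)) + 2)/3 = -(7*(8 - 45/2) + 2)/3 = -(7*(-29/2) + 2)/3 = -(-203/2 + 2)/3 = -⅓*(-199/2) = 199/6)
f(-144)/17411 + H(-50)/2222 = (199/6)/17411 + 3/2222 = (199/6)*(1/17411) + 3*(1/2222) = 199/104466 + 3/2222 = 188894/58030863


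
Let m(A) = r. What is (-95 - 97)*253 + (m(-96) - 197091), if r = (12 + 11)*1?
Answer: -245644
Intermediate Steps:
r = 23 (r = 23*1 = 23)
m(A) = 23
(-95 - 97)*253 + (m(-96) - 197091) = (-95 - 97)*253 + (23 - 197091) = -192*253 - 197068 = -48576 - 197068 = -245644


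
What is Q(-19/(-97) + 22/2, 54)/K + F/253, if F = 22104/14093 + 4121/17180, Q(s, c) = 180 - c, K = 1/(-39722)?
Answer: -306583504441205867/61255788220 ≈ -5.0050e+6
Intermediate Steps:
K = -1/39722 ≈ -2.5175e-5
F = 437823973/242117740 (F = 22104*(1/14093) + 4121*(1/17180) = 22104/14093 + 4121/17180 = 437823973/242117740 ≈ 1.8083)
Q(-19/(-97) + 22/2, 54)/K + F/253 = (180 - 1*54)/(-1/39722) + (437823973/242117740)/253 = (180 - 54)*(-39722) + (437823973/242117740)*(1/253) = 126*(-39722) + 437823973/61255788220 = -5004972 + 437823973/61255788220 = -306583504441205867/61255788220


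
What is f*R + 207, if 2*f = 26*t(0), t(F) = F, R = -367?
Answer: 207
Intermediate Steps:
f = 0 (f = (26*0)/2 = (½)*0 = 0)
f*R + 207 = 0*(-367) + 207 = 0 + 207 = 207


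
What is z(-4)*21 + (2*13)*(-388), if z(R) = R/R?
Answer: -10067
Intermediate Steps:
z(R) = 1
z(-4)*21 + (2*13)*(-388) = 1*21 + (2*13)*(-388) = 21 + 26*(-388) = 21 - 10088 = -10067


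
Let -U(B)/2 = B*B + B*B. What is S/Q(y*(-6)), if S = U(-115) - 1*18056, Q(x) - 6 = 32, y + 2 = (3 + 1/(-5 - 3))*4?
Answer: -35478/19 ≈ -1867.3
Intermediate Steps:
y = 19/2 (y = -2 + (3 + 1/(-5 - 3))*4 = -2 + (3 + 1/(-8))*4 = -2 + (3 - ⅛)*4 = -2 + (23/8)*4 = -2 + 23/2 = 19/2 ≈ 9.5000)
U(B) = -4*B² (U(B) = -2*(B*B + B*B) = -2*(B² + B²) = -4*B²)
Q(x) = 38 (Q(x) = 6 + 32 = 38)
S = -70956 (S = -4*(-115)² - 1*18056 = -4*13225 - 18056 = -52900 - 18056 = -70956)
S/Q(y*(-6)) = -70956/38 = -70956*1/38 = -35478/19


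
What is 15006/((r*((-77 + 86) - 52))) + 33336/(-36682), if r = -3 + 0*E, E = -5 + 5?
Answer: 91024958/788663 ≈ 115.42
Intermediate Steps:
E = 0
r = -3 (r = -3 + 0*0 = -3 + 0 = -3)
15006/((r*((-77 + 86) - 52))) + 33336/(-36682) = 15006/((-3*((-77 + 86) - 52))) + 33336/(-36682) = 15006/((-3*(9 - 52))) + 33336*(-1/36682) = 15006/((-3*(-43))) - 16668/18341 = 15006/129 - 16668/18341 = 15006*(1/129) - 16668/18341 = 5002/43 - 16668/18341 = 91024958/788663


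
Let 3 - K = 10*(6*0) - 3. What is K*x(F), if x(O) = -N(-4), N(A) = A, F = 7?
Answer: 24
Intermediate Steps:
K = 6 (K = 3 - (10*(6*0) - 3) = 3 - (10*0 - 3) = 3 - (0 - 3) = 3 - 1*(-3) = 3 + 3 = 6)
x(O) = 4 (x(O) = -1*(-4) = 4)
K*x(F) = 6*4 = 24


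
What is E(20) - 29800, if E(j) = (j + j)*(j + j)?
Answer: -28200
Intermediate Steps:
E(j) = 4*j**2 (E(j) = (2*j)*(2*j) = 4*j**2)
E(20) - 29800 = 4*20**2 - 29800 = 4*400 - 29800 = 1600 - 29800 = -28200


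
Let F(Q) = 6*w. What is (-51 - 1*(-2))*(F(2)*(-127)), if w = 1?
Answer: 37338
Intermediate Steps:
F(Q) = 6 (F(Q) = 6*1 = 6)
(-51 - 1*(-2))*(F(2)*(-127)) = (-51 - 1*(-2))*(6*(-127)) = (-51 + 2)*(-762) = -49*(-762) = 37338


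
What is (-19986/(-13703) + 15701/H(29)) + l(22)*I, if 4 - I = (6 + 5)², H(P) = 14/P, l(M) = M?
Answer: 820835969/27406 ≈ 29951.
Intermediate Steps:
I = -117 (I = 4 - (6 + 5)² = 4 - 1*11² = 4 - 1*121 = 4 - 121 = -117)
(-19986/(-13703) + 15701/H(29)) + l(22)*I = (-19986/(-13703) + 15701/((14/29))) + 22*(-117) = (-19986*(-1/13703) + 15701/((14*(1/29)))) - 2574 = (19986/13703 + 15701/(14/29)) - 2574 = (19986/13703 + 15701*(29/14)) - 2574 = (19986/13703 + 65047/2) - 2574 = 891379013/27406 - 2574 = 820835969/27406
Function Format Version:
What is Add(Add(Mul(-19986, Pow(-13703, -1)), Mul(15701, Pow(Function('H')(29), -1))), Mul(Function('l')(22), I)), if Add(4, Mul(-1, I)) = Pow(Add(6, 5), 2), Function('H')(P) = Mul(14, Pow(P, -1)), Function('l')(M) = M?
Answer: Rational(820835969, 27406) ≈ 29951.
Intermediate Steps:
I = -117 (I = Add(4, Mul(-1, Pow(Add(6, 5), 2))) = Add(4, Mul(-1, Pow(11, 2))) = Add(4, Mul(-1, 121)) = Add(4, -121) = -117)
Add(Add(Mul(-19986, Pow(-13703, -1)), Mul(15701, Pow(Function('H')(29), -1))), Mul(Function('l')(22), I)) = Add(Add(Mul(-19986, Pow(-13703, -1)), Mul(15701, Pow(Mul(14, Pow(29, -1)), -1))), Mul(22, -117)) = Add(Add(Mul(-19986, Rational(-1, 13703)), Mul(15701, Pow(Mul(14, Rational(1, 29)), -1))), -2574) = Add(Add(Rational(19986, 13703), Mul(15701, Pow(Rational(14, 29), -1))), -2574) = Add(Add(Rational(19986, 13703), Mul(15701, Rational(29, 14))), -2574) = Add(Add(Rational(19986, 13703), Rational(65047, 2)), -2574) = Add(Rational(891379013, 27406), -2574) = Rational(820835969, 27406)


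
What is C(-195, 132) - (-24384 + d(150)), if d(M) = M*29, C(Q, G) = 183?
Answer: 20217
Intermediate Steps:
d(M) = 29*M
C(-195, 132) - (-24384 + d(150)) = 183 - (-24384 + 29*150) = 183 - (-24384 + 4350) = 183 - 1*(-20034) = 183 + 20034 = 20217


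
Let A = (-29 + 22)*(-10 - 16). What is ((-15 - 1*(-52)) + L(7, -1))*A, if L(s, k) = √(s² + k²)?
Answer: 6734 + 910*√2 ≈ 8020.9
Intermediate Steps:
L(s, k) = √(k² + s²)
A = 182 (A = -7*(-26) = 182)
((-15 - 1*(-52)) + L(7, -1))*A = ((-15 - 1*(-52)) + √((-1)² + 7²))*182 = ((-15 + 52) + √(1 + 49))*182 = (37 + √50)*182 = (37 + 5*√2)*182 = 6734 + 910*√2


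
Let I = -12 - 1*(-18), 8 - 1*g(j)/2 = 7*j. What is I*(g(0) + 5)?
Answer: 126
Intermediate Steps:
g(j) = 16 - 14*j
I = 6 (I = -12 + 18 = 6)
I*(g(0) + 5) = 6*((16 - 14*0) + 5) = 6*((16 + 0) + 5) = 6*(16 + 5) = 6*21 = 126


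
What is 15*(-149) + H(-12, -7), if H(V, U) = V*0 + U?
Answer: -2242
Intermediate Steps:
H(V, U) = U (H(V, U) = 0 + U = U)
15*(-149) + H(-12, -7) = 15*(-149) - 7 = -2235 - 7 = -2242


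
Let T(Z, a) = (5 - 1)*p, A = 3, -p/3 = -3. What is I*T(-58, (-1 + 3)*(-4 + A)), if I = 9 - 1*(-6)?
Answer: 540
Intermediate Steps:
p = 9 (p = -3*(-3) = 9)
T(Z, a) = 36 (T(Z, a) = (5 - 1)*9 = 4*9 = 36)
I = 15 (I = 9 + 6 = 15)
I*T(-58, (-1 + 3)*(-4 + A)) = 15*36 = 540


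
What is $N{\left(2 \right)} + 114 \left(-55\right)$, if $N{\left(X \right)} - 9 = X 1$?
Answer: $-6259$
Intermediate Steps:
$N{\left(X \right)} = 9 + X$ ($N{\left(X \right)} = 9 + X 1 = 9 + X$)
$N{\left(2 \right)} + 114 \left(-55\right) = \left(9 + 2\right) + 114 \left(-55\right) = 11 - 6270 = -6259$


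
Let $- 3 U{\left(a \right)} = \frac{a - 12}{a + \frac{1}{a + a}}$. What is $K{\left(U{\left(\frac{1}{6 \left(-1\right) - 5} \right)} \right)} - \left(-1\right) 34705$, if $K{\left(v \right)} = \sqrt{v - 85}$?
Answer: $34705 + \frac{i \sqrt{1296871}}{123} \approx 34705.0 + 9.2586 i$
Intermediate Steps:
$U{\left(a \right)} = - \frac{-12 + a}{3 \left(a + \frac{1}{2 a}\right)}$ ($U{\left(a \right)} = - \frac{\left(a - 12\right) \frac{1}{a + \frac{1}{a + a}}}{3} = - \frac{\left(-12 + a\right) \frac{1}{a + \frac{1}{2 a}}}{3} = - \frac{\frac{1}{a + \frac{1}{2 a}} \left(-12 + a\right)}{3} = - \frac{-12 + a}{3 \left(a + \frac{1}{2 a}\right)}$)
$K{\left(v \right)} = \sqrt{-85 + v}$
$K{\left(U{\left(\frac{1}{6 \left(-1\right) - 5} \right)} \right)} - \left(-1\right) 34705 = \sqrt{-85 + \frac{2 \left(12 - \frac{1}{6 \left(-1\right) - 5}\right)}{3 \left(6 \left(-1\right) - 5\right) \left(1 + 2 \left(\frac{1}{6 \left(-1\right) - 5}\right)^{2}\right)}} - \left(-1\right) 34705 = \sqrt{-85 + \frac{2 \left(12 - \frac{1}{-6 - 5}\right)}{3 \left(-6 - 5\right) \left(1 + 2 \left(\frac{1}{-6 - 5}\right)^{2}\right)}} - -34705 = \sqrt{-85 + \frac{2 \left(12 - \frac{1}{-11}\right)}{3 \left(-11\right) \left(1 + 2 \left(\frac{1}{-11}\right)^{2}\right)}} + 34705 = \sqrt{-85 + \frac{2}{3} \left(- \frac{1}{11}\right) \frac{1}{1 + 2 \left(- \frac{1}{11}\right)^{2}} \left(12 - - \frac{1}{11}\right)} + 34705 = \sqrt{-85 + \frac{2}{3} \left(- \frac{1}{11}\right) \frac{1}{1 + 2 \cdot \frac{1}{121}} \left(12 + \frac{1}{11}\right)} + 34705 = \sqrt{-85 + \frac{2}{3} \left(- \frac{1}{11}\right) \frac{1}{1 + \frac{2}{121}} \cdot \frac{133}{11}} + 34705 = \sqrt{-85 + \frac{2}{3} \left(- \frac{1}{11}\right) \frac{1}{\frac{123}{121}} \cdot \frac{133}{11}} + 34705 = \sqrt{-85 + \frac{2}{3} \left(- \frac{1}{11}\right) \frac{121}{123} \cdot \frac{133}{11}} + 34705 = \sqrt{-85 - \frac{266}{369}} + 34705 = \sqrt{- \frac{31631}{369}} + 34705 = \frac{i \sqrt{1296871}}{123} + 34705 = 34705 + \frac{i \sqrt{1296871}}{123}$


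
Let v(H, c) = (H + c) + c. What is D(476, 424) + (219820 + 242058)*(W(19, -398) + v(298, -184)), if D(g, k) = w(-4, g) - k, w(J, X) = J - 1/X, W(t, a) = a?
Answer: -102891842033/476 ≈ -2.1616e+8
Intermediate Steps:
v(H, c) = H + 2*c
D(g, k) = -4 - k - 1/g (D(g, k) = (-4 - 1/g) - k = -4 - k - 1/g)
D(476, 424) + (219820 + 242058)*(W(19, -398) + v(298, -184)) = (-4 - 1*424 - 1/476) + (219820 + 242058)*(-398 + (298 + 2*(-184))) = (-4 - 424 - 1*1/476) + 461878*(-398 + (298 - 368)) = (-4 - 424 - 1/476) + 461878*(-398 - 70) = -203729/476 + 461878*(-468) = -203729/476 - 216158904 = -102891842033/476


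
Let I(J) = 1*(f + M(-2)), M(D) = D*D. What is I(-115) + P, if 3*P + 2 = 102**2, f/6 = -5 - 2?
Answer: 10288/3 ≈ 3429.3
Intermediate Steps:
M(D) = D**2
f = -42 (f = 6*(-5 - 2) = 6*(-7) = -42)
P = 10402/3 (P = -2/3 + (1/3)*102**2 = -2/3 + (1/3)*10404 = -2/3 + 3468 = 10402/3 ≈ 3467.3)
I(J) = -38 (I(J) = 1*(-42 + (-2)**2) = 1*(-42 + 4) = 1*(-38) = -38)
I(-115) + P = -38 + 10402/3 = 10288/3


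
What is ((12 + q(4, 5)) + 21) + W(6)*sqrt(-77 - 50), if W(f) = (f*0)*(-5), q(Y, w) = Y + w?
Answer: 42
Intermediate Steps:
W(f) = 0 (W(f) = 0*(-5) = 0)
((12 + q(4, 5)) + 21) + W(6)*sqrt(-77 - 50) = ((12 + (4 + 5)) + 21) + 0*sqrt(-77 - 50) = ((12 + 9) + 21) + 0*sqrt(-127) = (21 + 21) + 0*(I*sqrt(127)) = 42 + 0 = 42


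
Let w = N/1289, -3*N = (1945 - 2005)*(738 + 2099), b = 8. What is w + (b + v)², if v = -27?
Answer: 522069/1289 ≈ 405.02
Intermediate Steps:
N = 56740 (N = -(1945 - 2005)*(738 + 2099)/3 = -(-20)*2837 = -⅓*(-170220) = 56740)
w = 56740/1289 ≈ 44.019
w + (b + v)² = 56740/1289 + (8 - 27)² = 56740/1289 + (-19)² = 56740/1289 + 361 = 522069/1289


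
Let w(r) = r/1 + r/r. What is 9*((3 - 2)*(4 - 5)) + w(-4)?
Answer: -12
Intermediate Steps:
w(r) = 1 + r (w(r) = r*1 + 1 = r + 1 = 1 + r)
9*((3 - 2)*(4 - 5)) + w(-4) = 9*((3 - 2)*(4 - 5)) + (1 - 4) = 9*(1*(-1)) - 3 = 9*(-1) - 3 = -9 - 3 = -12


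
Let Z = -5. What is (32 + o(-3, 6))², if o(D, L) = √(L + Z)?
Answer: 1089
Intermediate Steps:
o(D, L) = √(-5 + L) (o(D, L) = √(L - 5) = √(-5 + L))
(32 + o(-3, 6))² = (32 + √(-5 + 6))² = (32 + √1)² = (32 + 1)² = 33² = 1089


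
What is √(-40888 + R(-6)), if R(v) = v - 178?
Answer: 4*I*√2567 ≈ 202.66*I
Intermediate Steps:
R(v) = -178 + v
√(-40888 + R(-6)) = √(-40888 + (-178 - 6)) = √(-40888 - 184) = √(-41072) = 4*I*√2567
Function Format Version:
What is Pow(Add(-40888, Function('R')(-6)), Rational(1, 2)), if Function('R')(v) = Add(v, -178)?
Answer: Mul(4, I, Pow(2567, Rational(1, 2))) ≈ Mul(202.66, I)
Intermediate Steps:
Function('R')(v) = Add(-178, v)
Pow(Add(-40888, Function('R')(-6)), Rational(1, 2)) = Pow(Add(-40888, Add(-178, -6)), Rational(1, 2)) = Pow(Add(-40888, -184), Rational(1, 2)) = Pow(-41072, Rational(1, 2)) = Mul(4, I, Pow(2567, Rational(1, 2)))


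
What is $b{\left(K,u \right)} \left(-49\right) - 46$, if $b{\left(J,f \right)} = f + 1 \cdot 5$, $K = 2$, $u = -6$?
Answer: $3$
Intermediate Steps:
$b{\left(J,f \right)} = 5 + f$ ($b{\left(J,f \right)} = f + 5 = 5 + f$)
$b{\left(K,u \right)} \left(-49\right) - 46 = \left(5 - 6\right) \left(-49\right) - 46 = \left(-1\right) \left(-49\right) - 46 = 49 - 46 = 3$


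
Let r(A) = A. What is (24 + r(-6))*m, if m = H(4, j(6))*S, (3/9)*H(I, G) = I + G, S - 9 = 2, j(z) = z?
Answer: 5940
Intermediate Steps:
S = 11 (S = 9 + 2 = 11)
H(I, G) = 3*G + 3*I (H(I, G) = 3*(I + G) = 3*(G + I) = 3*G + 3*I)
m = 330 (m = (3*6 + 3*4)*11 = (18 + 12)*11 = 30*11 = 330)
(24 + r(-6))*m = (24 - 6)*330 = 18*330 = 5940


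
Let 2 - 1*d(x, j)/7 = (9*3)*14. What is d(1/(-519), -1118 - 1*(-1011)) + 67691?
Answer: 65059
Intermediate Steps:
d(x, j) = -2632 (d(x, j) = 14 - 7*9*3*14 = 14 - 189*14 = 14 - 7*378 = 14 - 2646 = -2632)
d(1/(-519), -1118 - 1*(-1011)) + 67691 = -2632 + 67691 = 65059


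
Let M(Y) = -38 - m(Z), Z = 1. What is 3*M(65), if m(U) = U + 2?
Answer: -123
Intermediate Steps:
m(U) = 2 + U
M(Y) = -41 (M(Y) = -38 - (2 + 1) = -38 - 1*3 = -38 - 3 = -41)
3*M(65) = 3*(-41) = -123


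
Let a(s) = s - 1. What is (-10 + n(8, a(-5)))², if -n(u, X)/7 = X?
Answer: 1024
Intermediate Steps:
a(s) = -1 + s
n(u, X) = -7*X
(-10 + n(8, a(-5)))² = (-10 - 7*(-1 - 5))² = (-10 - 7*(-6))² = (-10 + 42)² = 32² = 1024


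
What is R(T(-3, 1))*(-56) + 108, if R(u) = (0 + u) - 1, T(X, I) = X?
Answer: 332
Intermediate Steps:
R(u) = -1 + u (R(u) = u - 1 = -1 + u)
R(T(-3, 1))*(-56) + 108 = (-1 - 3)*(-56) + 108 = -4*(-56) + 108 = 224 + 108 = 332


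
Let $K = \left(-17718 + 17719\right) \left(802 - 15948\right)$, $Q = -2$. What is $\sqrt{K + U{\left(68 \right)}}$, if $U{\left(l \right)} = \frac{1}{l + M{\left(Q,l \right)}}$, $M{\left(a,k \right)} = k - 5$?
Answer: $\frac{5 i \sqrt{10396815}}{131} \approx 123.07 i$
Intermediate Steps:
$M{\left(a,k \right)} = -5 + k$ ($M{\left(a,k \right)} = k - 5 = -5 + k$)
$U{\left(l \right)} = \frac{1}{-5 + 2 l}$ ($U{\left(l \right)} = \frac{1}{l + \left(-5 + l\right)} = \frac{1}{-5 + 2 l}$)
$K = -15146$ ($K = 1 \left(-15146\right) = -15146$)
$\sqrt{K + U{\left(68 \right)}} = \sqrt{-15146 + \frac{1}{-5 + 2 \cdot 68}} = \sqrt{-15146 + \frac{1}{-5 + 136}} = \sqrt{-15146 + \frac{1}{131}} = \sqrt{- \frac{1984125}{131}} = \frac{5 i \sqrt{10396815}}{131}$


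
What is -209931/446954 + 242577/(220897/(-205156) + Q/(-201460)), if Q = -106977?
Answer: -40009943473232892819/90009097838486 ≈ -4.4451e+5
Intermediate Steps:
-209931/446954 + 242577/(220897/(-205156) + Q/(-201460)) = -209931/446954 + 242577/(220897/(-205156) - 106977/(-201460)) = -209931*1/446954 + 242577/(220897*(-1/205156) - 106977*(-1/201460)) = -209931/446954 + 242577/(-220897/205156 + 106977/201460) = -209931/446954 + 242577/(-201383359/369024355) = -209931/446954 + 242577*(-369024355/201383359) = -209931/446954 - 89516820962835/201383359 = -40009943473232892819/90009097838486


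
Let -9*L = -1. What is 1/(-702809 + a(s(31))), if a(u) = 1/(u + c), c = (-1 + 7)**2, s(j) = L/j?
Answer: -10045/7059716126 ≈ -1.4229e-6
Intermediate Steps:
L = 1/9 (L = -1/9*(-1) = 1/9 ≈ 0.11111)
s(j) = 1/(9*j)
c = 36 (c = 6**2 = 36)
a(u) = 1/(36 + u) (a(u) = 1/(u + 36) = 1/(36 + u))
1/(-702809 + a(s(31))) = 1/(-702809 + 1/(36 + (1/9)/31)) = 1/(-702809 + 1/(36 + (1/9)*(1/31))) = 1/(-702809 + 1/(36 + 1/279)) = 1/(-702809 + 1/(10045/279)) = 1/(-702809 + 279/10045) = 1/(-7059716126/10045) = -10045/7059716126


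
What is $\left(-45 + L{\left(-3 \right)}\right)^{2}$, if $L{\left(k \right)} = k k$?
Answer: $1296$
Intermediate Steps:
$L{\left(k \right)} = k^{2}$
$\left(-45 + L{\left(-3 \right)}\right)^{2} = \left(-45 + \left(-3\right)^{2}\right)^{2} = \left(-45 + 9\right)^{2} = \left(-36\right)^{2} = 1296$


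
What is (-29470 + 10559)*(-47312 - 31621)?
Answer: 1492701963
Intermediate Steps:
(-29470 + 10559)*(-47312 - 31621) = -18911*(-78933) = 1492701963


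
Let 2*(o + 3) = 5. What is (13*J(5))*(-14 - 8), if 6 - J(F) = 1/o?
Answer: -2288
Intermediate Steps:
o = -½ (o = -3 + (½)*5 = -3 + 5/2 = -½ ≈ -0.50000)
J(F) = 8 (J(F) = 6 - 1/(-½) = 6 - 1*(-2) = 6 + 2 = 8)
(13*J(5))*(-14 - 8) = (13*8)*(-14 - 8) = 104*(-22) = -2288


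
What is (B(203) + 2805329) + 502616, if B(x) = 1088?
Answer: 3309033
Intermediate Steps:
(B(203) + 2805329) + 502616 = (1088 + 2805329) + 502616 = 2806417 + 502616 = 3309033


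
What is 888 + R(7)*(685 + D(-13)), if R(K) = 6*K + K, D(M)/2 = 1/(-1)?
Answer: 34355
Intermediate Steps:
D(M) = -2 (D(M) = 2/(-1) = 2*(-1) = -2)
R(K) = 7*K
888 + R(7)*(685 + D(-13)) = 888 + (7*7)*(685 - 2) = 888 + 49*683 = 888 + 33467 = 34355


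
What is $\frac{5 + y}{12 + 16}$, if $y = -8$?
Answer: $- \frac{3}{28} \approx -0.10714$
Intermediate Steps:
$\frac{5 + y}{12 + 16} = \frac{5 - 8}{12 + 16} = \frac{1}{28} \left(-3\right) = - \frac{3}{28}$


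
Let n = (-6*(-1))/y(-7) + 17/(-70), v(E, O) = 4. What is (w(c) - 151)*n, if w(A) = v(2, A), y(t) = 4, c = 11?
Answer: -924/5 ≈ -184.80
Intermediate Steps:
w(A) = 4
n = 44/35 (n = -6*(-1)/4 + 17/(-70) = 6*(1/4) + 17*(-1/70) = 3/2 - 17/70 = 44/35 ≈ 1.2571)
(w(c) - 151)*n = (4 - 151)*(44/35) = -147*44/35 = -924/5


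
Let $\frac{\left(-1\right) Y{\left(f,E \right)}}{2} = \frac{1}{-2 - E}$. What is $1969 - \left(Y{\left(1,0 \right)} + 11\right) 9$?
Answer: $1861$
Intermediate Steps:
$Y{\left(f,E \right)} = - \frac{2}{-2 - E}$
$1969 - \left(Y{\left(1,0 \right)} + 11\right) 9 = 1969 - \left(\frac{2}{2 + 0} + 11\right) 9 = 1969 - \left(\frac{2}{2} + 11\right) 9 = 1969 - \left(2 \cdot \frac{1}{2} + 11\right) 9 = 1969 - \left(1 + 11\right) 9 = 1969 - 12 \cdot 9 = 1969 - 108 = 1861$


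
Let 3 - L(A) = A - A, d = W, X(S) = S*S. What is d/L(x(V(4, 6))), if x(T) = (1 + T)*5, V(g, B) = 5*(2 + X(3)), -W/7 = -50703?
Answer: 118307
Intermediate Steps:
X(S) = S²
W = 354921 (W = -7*(-50703) = 354921)
d = 354921
V(g, B) = 55 (V(g, B) = 5*(2 + 3²) = 5*(2 + 9) = 5*11 = 55)
x(T) = 5 + 5*T
L(A) = 3 (L(A) = 3 - (A - A) = 3 - 1*0 = 3 + 0 = 3)
d/L(x(V(4, 6))) = 354921/3 = 354921*(⅓) = 118307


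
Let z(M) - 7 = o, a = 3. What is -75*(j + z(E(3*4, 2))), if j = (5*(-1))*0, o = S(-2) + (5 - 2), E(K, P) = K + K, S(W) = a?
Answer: -975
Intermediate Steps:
S(W) = 3
E(K, P) = 2*K
o = 6 (o = 3 + (5 - 2) = 3 + 3 = 6)
z(M) = 13 (z(M) = 7 + 6 = 13)
j = 0 (j = -5*0 = 0)
-75*(j + z(E(3*4, 2))) = -75*(0 + 13) = -75*13 = -975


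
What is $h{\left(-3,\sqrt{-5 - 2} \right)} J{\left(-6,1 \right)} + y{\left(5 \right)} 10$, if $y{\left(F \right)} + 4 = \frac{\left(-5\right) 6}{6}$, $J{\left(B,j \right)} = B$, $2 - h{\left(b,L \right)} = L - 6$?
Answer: $-138 + 6 i \sqrt{7} \approx -138.0 + 15.875 i$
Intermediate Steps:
$h{\left(b,L \right)} = 8 - L$ ($h{\left(b,L \right)} = 2 - \left(L - 6\right) = 2 - \left(-6 + L\right) = 8 - L$)
$y{\left(F \right)} = -9$ ($y{\left(F \right)} = -4 + \frac{\left(-5\right) 6}{6} = -4 - 5 = -9$)
$h{\left(-3,\sqrt{-5 - 2} \right)} J{\left(-6,1 \right)} + y{\left(5 \right)} 10 = \left(8 - \sqrt{-5 - 2}\right) \left(-6\right) - 90 = \left(8 - \sqrt{-7}\right) \left(-6\right) - 90 = \left(8 - i \sqrt{7}\right) \left(-6\right) - 90 = \left(-48 + 6 i \sqrt{7}\right) - 90 = -138 + 6 i \sqrt{7}$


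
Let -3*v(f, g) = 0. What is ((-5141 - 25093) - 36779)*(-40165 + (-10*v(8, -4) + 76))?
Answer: 2686484157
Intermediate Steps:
v(f, g) = 0 (v(f, g) = -⅓*0 = 0)
((-5141 - 25093) - 36779)*(-40165 + (-10*v(8, -4) + 76)) = ((-5141 - 25093) - 36779)*(-40165 + (-10*0 + 76)) = (-30234 - 36779)*(-40165 + (0 + 76)) = -67013*(-40165 + 76) = -67013*(-40089) = 2686484157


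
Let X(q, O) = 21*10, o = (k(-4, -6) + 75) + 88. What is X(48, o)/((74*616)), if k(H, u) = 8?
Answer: 15/3256 ≈ 0.0046069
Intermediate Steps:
o = 171 (o = (8 + 75) + 88 = 83 + 88 = 171)
X(q, O) = 210
X(48, o)/((74*616)) = 210/((74*616)) = 210/45584 = 210*(1/45584) = 15/3256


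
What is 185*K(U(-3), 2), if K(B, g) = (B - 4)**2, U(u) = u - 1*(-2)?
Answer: 4625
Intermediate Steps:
U(u) = 2 + u (U(u) = u + 2 = 2 + u)
K(B, g) = (-4 + B)**2
185*K(U(-3), 2) = 185*(-4 + (2 - 3))**2 = 185*(-4 - 1)**2 = 185*(-5)**2 = 185*25 = 4625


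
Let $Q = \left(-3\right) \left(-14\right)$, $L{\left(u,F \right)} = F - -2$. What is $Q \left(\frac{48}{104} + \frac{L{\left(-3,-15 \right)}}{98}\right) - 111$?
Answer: $- \frac{8844}{91} \approx -97.187$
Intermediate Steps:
$L{\left(u,F \right)} = 2 + F$ ($L{\left(u,F \right)} = F + 2 = 2 + F$)
$Q = 42$
$Q \left(\frac{48}{104} + \frac{L{\left(-3,-15 \right)}}{98}\right) - 111 = 42 \left(\frac{48}{104} + \frac{2 - 15}{98}\right) - 111 = 42 \left(48 \cdot \frac{1}{104} - \frac{13}{98}\right) - 111 = 42 \left(\frac{6}{13} - \frac{13}{98}\right) - 111 = 42 \cdot \frac{419}{1274} - 111 = \frac{1257}{91} - 111 = - \frac{8844}{91}$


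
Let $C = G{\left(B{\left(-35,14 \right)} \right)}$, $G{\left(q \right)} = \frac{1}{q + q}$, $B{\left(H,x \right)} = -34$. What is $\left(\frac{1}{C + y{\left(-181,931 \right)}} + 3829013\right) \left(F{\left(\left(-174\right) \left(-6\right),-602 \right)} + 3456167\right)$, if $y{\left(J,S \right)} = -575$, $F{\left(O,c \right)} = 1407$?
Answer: $\frac{517661884424143630}{39101} \approx 1.3239 \cdot 10^{13}$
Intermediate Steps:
$G{\left(q \right)} = \frac{1}{2 q}$
$C = - \frac{1}{68}$ ($C = \frac{1}{2 \left(-34\right)} = \frac{1}{2} \left(- \frac{1}{34}\right) = - \frac{1}{68} \approx -0.014706$)
$\left(\frac{1}{C + y{\left(-181,931 \right)}} + 3829013\right) \left(F{\left(\left(-174\right) \left(-6\right),-602 \right)} + 3456167\right) = \left(\frac{1}{- \frac{1}{68} - 575} + 3829013\right) \left(1407 + 3456167\right) = \left(\frac{1}{- \frac{39101}{68}} + 3829013\right) 3457574 = \left(- \frac{68}{39101} + 3829013\right) 3457574 = \frac{149718237245}{39101} \cdot 3457574 = \frac{517661884424143630}{39101}$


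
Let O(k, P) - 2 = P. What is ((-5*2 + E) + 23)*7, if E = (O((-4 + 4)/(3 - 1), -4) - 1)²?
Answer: 154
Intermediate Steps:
O(k, P) = 2 + P
E = 9 (E = ((2 - 4) - 1)² = (-2 - 1)² = (-3)² = 9)
((-5*2 + E) + 23)*7 = ((-5*2 + 9) + 23)*7 = ((-10 + 9) + 23)*7 = (-1 + 23)*7 = 22*7 = 154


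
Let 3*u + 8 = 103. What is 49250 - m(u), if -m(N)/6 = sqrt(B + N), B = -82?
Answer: 49250 + 2*I*sqrt(453) ≈ 49250.0 + 42.568*I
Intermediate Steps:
u = 95/3 (u = -8/3 + (1/3)*103 = -8/3 + 103/3 = 95/3 ≈ 31.667)
m(N) = -6*sqrt(-82 + N)
49250 - m(u) = 49250 - (-6)*sqrt(-82 + 95/3) = 49250 - (-6)*sqrt(-151/3) = 49250 - (-6)*I*sqrt(453)/3 = 49250 - (-2)*I*sqrt(453) = 49250 + 2*I*sqrt(453)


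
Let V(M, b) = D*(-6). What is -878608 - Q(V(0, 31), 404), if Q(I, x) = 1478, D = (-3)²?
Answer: -880086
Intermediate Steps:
D = 9
V(M, b) = -54 (V(M, b) = 9*(-6) = -54)
-878608 - Q(V(0, 31), 404) = -878608 - 1*1478 = -878608 - 1478 = -880086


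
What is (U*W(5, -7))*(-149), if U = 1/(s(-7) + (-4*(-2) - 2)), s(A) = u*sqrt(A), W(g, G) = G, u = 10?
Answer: 3129/368 - 5215*I*sqrt(7)/368 ≈ 8.5027 - 37.493*I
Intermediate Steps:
s(A) = 10*sqrt(A)
U = 1/(6 + 10*I*sqrt(7)) (U = 1/(10*sqrt(-7) + (-4*(-2) - 2)) = 1/(10*(I*sqrt(7)) + (8 - 2)) = 1/(10*I*sqrt(7) + 6) = 1/(6 + 10*I*sqrt(7)) ≈ 0.0081522 - 0.035948*I)
(U*W(5, -7))*(-149) = ((3/368 - 5*I*sqrt(7)/368)*(-7))*(-149) = (-21/368 + 35*I*sqrt(7)/368)*(-149) = 3129/368 - 5215*I*sqrt(7)/368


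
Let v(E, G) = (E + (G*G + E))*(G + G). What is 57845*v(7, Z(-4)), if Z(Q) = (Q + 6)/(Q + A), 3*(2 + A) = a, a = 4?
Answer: -241213650/343 ≈ -7.0325e+5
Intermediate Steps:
A = -⅔ (A = -2 + (⅓)*4 = -2 + 4/3 = -⅔ ≈ -0.66667)
Z(Q) = (6 + Q)/(-⅔ + Q) (Z(Q) = (Q + 6)/(Q - ⅔) = (6 + Q)/(-⅔ + Q))
v(E, G) = 2*G*(G² + 2*E) (v(E, G) = (E + (G² + E))*(2*G) = (E + (E + G²))*(2*G) = (G² + 2*E)*(2*G) = 2*G*(G² + 2*E))
57845*v(7, Z(-4)) = 57845*(2*(3*(6 - 4)/(-2 + 3*(-4)))*((3*(6 - 4)/(-2 + 3*(-4)))² + 2*7)) = 57845*(2*(3*2/(-2 - 12))*((3*2/(-2 - 12))² + 14)) = 57845*(2*(3*2/(-14))*((3*2/(-14))² + 14)) = 57845*(2*(3*(-1/14)*2)*((3*(-1/14)*2)² + 14)) = 57845*(2*(-3/7)*((-3/7)² + 14)) = 57845*(2*(-3/7)*(9/49 + 14)) = 57845*(2*(-3/7)*(695/49)) = 57845*(-4170/343) = -241213650/343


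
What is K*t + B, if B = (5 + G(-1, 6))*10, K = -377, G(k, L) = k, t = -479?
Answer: 180623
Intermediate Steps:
B = 40 (B = (5 - 1)*10 = 4*10 = 40)
K*t + B = -377*(-479) + 40 = 180583 + 40 = 180623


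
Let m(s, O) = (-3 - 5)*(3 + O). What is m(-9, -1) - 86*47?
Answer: -4058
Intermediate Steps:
m(s, O) = -24 - 8*O (m(s, O) = -8*(3 + O) = -24 - 8*O)
m(-9, -1) - 86*47 = (-24 - 8*(-1)) - 86*47 = (-24 + 8) - 4042 = -16 - 4042 = -4058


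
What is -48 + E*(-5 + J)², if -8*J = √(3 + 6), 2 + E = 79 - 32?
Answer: 80133/64 ≈ 1252.1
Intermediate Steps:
E = 45 (E = -2 + (79 - 32) = -2 + 47 = 45)
J = -3/8 (J = -√(3 + 6)/8 = -√9/8 = -⅛*3 = -3/8 ≈ -0.37500)
-48 + E*(-5 + J)² = -48 + 45*(-5 - 3/8)² = -48 + 45*(-43/8)² = -48 + 45*(1849/64) = -48 + 83205/64 = 80133/64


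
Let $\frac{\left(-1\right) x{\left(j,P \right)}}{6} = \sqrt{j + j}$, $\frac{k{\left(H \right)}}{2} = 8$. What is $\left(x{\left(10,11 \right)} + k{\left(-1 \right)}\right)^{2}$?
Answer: $976 - 384 \sqrt{5} \approx 117.35$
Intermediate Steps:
$k{\left(H \right)} = 16$ ($k{\left(H \right)} = 2 \cdot 8 = 16$)
$x{\left(j,P \right)} = - 6 \sqrt{2} \sqrt{j}$ ($x{\left(j,P \right)} = - 6 \sqrt{j + j} = - 6 \sqrt{2 j} = - 6 \sqrt{2} \sqrt{j}$)
$\left(x{\left(10,11 \right)} + k{\left(-1 \right)}\right)^{2} = \left(- 6 \sqrt{2} \sqrt{10} + 16\right)^{2} = \left(- 12 \sqrt{5} + 16\right)^{2} = \left(16 - 12 \sqrt{5}\right)^{2}$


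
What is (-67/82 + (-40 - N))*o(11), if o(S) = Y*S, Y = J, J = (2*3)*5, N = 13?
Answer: -728145/41 ≈ -17760.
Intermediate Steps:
J = 30 (J = 6*5 = 30)
Y = 30
o(S) = 30*S
(-67/82 + (-40 - N))*o(11) = (-67/82 + (-40 - 1*13))*(30*11) = (-67*1/82 + (-40 - 13))*330 = (-67/82 - 53)*330 = -4413/82*330 = -728145/41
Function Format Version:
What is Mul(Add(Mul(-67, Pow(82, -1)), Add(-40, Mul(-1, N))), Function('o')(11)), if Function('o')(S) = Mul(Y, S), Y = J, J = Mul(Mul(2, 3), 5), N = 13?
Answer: Rational(-728145, 41) ≈ -17760.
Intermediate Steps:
J = 30 (J = Mul(6, 5) = 30)
Y = 30
Function('o')(S) = Mul(30, S)
Mul(Add(Mul(-67, Pow(82, -1)), Add(-40, Mul(-1, N))), Function('o')(11)) = Mul(Add(Mul(-67, Pow(82, -1)), Add(-40, Mul(-1, 13))), Mul(30, 11)) = Mul(Add(Mul(-67, Rational(1, 82)), Add(-40, -13)), 330) = Mul(Add(Rational(-67, 82), -53), 330) = Mul(Rational(-4413, 82), 330) = Rational(-728145, 41)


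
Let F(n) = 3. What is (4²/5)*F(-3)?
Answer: 48/5 ≈ 9.6000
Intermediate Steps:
(4²/5)*F(-3) = (4²/5)*3 = (16*(⅕))*3 = (16/5)*3 = 48/5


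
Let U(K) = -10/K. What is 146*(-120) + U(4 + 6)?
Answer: -17521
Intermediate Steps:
146*(-120) + U(4 + 6) = 146*(-120) - 10/(4 + 6) = -17520 - 10/10 = -17520 - 10*1/10 = -17520 - 1 = -17521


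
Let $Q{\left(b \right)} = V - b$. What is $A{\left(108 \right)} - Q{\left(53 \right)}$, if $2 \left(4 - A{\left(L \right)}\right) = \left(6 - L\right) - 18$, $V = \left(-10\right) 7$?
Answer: $187$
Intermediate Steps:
$V = -70$
$A{\left(L \right)} = 10 + \frac{L}{2}$ ($A{\left(L \right)} = 4 - \frac{\left(6 - L\right) - 18}{2} = 4 - \frac{-12 - L}{2} = 4 + \left(6 + \frac{L}{2}\right) = 10 + \frac{L}{2}$)
$Q{\left(b \right)} = -70 - b$
$A{\left(108 \right)} - Q{\left(53 \right)} = \left(10 + \frac{1}{2} \cdot 108\right) - \left(-70 - 53\right) = \left(10 + 54\right) - \left(-70 - 53\right) = 64 - -123 = 64 + 123 = 187$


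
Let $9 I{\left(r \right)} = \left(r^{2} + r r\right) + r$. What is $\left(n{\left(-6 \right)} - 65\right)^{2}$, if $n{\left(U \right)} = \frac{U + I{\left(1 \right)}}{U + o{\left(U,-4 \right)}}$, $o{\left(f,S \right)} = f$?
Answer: $\frac{5396329}{1296} \approx 4163.8$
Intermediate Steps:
$I{\left(r \right)} = \frac{r}{9} + \frac{2 r^{2}}{9}$ ($I{\left(r \right)} = \frac{\left(r^{2} + r r\right) + r}{9} = \frac{\left(r^{2} + r^{2}\right) + r}{9} = \frac{2 r^{2} + r}{9} = \frac{r + 2 r^{2}}{9} = \frac{r}{9} + \frac{2 r^{2}}{9}$)
$n{\left(U \right)} = \frac{\frac{1}{3} + U}{2 U}$ ($n{\left(U \right)} = \frac{U + \frac{1}{9} \cdot 1 \left(1 + 2 \cdot 1\right)}{U + U} = \frac{U + \frac{1}{9} \cdot 1 \left(1 + 2\right)}{2 U} = \left(U + \frac{1}{9} \cdot 1 \cdot 3\right) \frac{1}{2 U} = \left(U + \frac{1}{3}\right) \frac{1}{2 U} = \left(\frac{1}{3} + U\right) \frac{1}{2 U} = \frac{\frac{1}{3} + U}{2 U}$)
$\left(n{\left(-6 \right)} - 65\right)^{2} = \left(\frac{1 + 3 \left(-6\right)}{6 \left(-6\right)} - 65\right)^{2} = \left(\frac{1}{6} \left(- \frac{1}{6}\right) \left(1 - 18\right) - 65\right)^{2} = \left(\frac{1}{6} \left(- \frac{1}{6}\right) \left(-17\right) - 65\right)^{2} = \left(\frac{17}{36} - 65\right)^{2} = \left(- \frac{2323}{36}\right)^{2} = \frac{5396329}{1296}$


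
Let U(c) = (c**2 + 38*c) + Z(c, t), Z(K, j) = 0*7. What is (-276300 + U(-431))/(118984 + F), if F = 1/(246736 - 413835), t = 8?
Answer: -17865723783/19882107415 ≈ -0.89858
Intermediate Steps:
F = -1/167099 (F = 1/(-167099) = -1/167099 ≈ -5.9845e-6)
Z(K, j) = 0
U(c) = c**2 + 38*c (U(c) = (c**2 + 38*c) + 0 = c**2 + 38*c)
(-276300 + U(-431))/(118984 + F) = (-276300 - 431*(38 - 431))/(118984 - 1/167099) = (-276300 - 431*(-393))/(19882107415/167099) = (-276300 + 169383)*(167099/19882107415) = -106917*167099/19882107415 = -17865723783/19882107415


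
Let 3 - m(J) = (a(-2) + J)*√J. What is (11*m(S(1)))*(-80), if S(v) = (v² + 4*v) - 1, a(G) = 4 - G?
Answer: 14960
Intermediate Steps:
S(v) = -1 + v² + 4*v
m(J) = 3 - √J*(6 + J) (m(J) = 3 - ((4 - 1*(-2)) + J)*√J = 3 - ((4 + 2) + J)*√J = 3 - (6 + J)*√J = 3 - √J*(6 + J))
(11*m(S(1)))*(-80) = (11*(3 - (-1 + 1² + 4*1)^(3/2) - 6*√(-1 + 1² + 4*1)))*(-80) = (11*(3 - (-1 + 1 + 4)^(3/2) - 6*√(-1 + 1 + 4)))*(-80) = (11*(3 - 4^(3/2) - 6*√4))*(-80) = (11*(3 - 1*8 - 6*2))*(-80) = (11*(3 - 8 - 12))*(-80) = (11*(-17))*(-80) = -187*(-80) = 14960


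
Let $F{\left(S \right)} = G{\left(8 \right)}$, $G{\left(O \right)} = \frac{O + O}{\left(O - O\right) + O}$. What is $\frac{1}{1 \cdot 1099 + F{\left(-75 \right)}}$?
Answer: $\frac{1}{1101} \approx 0.00090826$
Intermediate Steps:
$G{\left(O \right)} = 2$ ($G{\left(O \right)} = \frac{2 O}{0 + O} = \frac{2 O}{O} = 2$)
$F{\left(S \right)} = 2$
$\frac{1}{1 \cdot 1099 + F{\left(-75 \right)}} = \frac{1}{1 \cdot 1099 + 2} = \frac{1}{1099 + 2} = \frac{1}{1101}$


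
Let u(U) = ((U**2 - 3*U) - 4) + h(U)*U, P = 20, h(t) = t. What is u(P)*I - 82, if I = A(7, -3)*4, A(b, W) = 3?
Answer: 8750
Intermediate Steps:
u(U) = -4 - 3*U + 2*U**2 (u(U) = ((U**2 - 3*U) - 4) + U*U = (-4 + U**2 - 3*U) + U**2 = -4 - 3*U + 2*U**2)
I = 12 (I = 3*4 = 12)
u(P)*I - 82 = (-4 - 3*20 + 2*20**2)*12 - 82 = (-4 - 60 + 2*400)*12 - 82 = (-4 - 60 + 800)*12 - 82 = 736*12 - 82 = 8832 - 82 = 8750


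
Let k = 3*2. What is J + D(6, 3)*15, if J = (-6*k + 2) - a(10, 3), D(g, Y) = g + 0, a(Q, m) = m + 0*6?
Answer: 53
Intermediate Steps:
a(Q, m) = m (a(Q, m) = m + 0 = m)
k = 6
D(g, Y) = g
J = -37 (J = (-6*6 + 2) - 1*3 = (-36 + 2) - 3 = -34 - 3 = -37)
J + D(6, 3)*15 = -37 + 6*15 = -37 + 90 = 53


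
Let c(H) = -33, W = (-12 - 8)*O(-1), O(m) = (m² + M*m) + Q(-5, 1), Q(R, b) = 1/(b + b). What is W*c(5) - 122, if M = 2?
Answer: -452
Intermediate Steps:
Q(R, b) = 1/(2*b)
O(m) = ½ + m² + 2*m (O(m) = (m² + 2*m) + (½)/1 = (m² + 2*m) + (½)*1 = (m² + 2*m) + ½ = ½ + m² + 2*m)
W = 10 (W = (-12 - 8)*(½ + (-1)² + 2*(-1)) = -20*(½ + 1 - 2) = -20*(-½) = 10)
W*c(5) - 122 = 10*(-33) - 122 = -330 - 122 = -452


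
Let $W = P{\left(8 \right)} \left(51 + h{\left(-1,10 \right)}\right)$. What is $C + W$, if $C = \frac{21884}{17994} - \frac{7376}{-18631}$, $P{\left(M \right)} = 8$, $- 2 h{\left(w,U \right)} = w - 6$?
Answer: $\frac{73353896926}{167623107} \approx 437.61$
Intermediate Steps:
$h{\left(w,U \right)} = 3 - \frac{w}{2}$ ($h{\left(w,U \right)} = - \frac{w - 6}{2} = - \frac{-6 + w}{2} = 3 - \frac{w}{2}$)
$C = \frac{270222274}{167623107}$ ($C = 21884 \cdot \frac{1}{17994} - - \frac{7376}{18631} = \frac{10942}{8997} + \frac{7376}{18631} = \frac{270222274}{167623107} \approx 1.6121$)
$W = 436$ ($W = 8 \left(51 + \left(3 - - \frac{1}{2}\right)\right) = 8 \left(51 + \left(3 + \frac{1}{2}\right)\right) = 8 \left(51 + \frac{7}{2}\right) = 8 \cdot \frac{109}{2} = 436$)
$C + W = \frac{270222274}{167623107} + 436 = \frac{73353896926}{167623107}$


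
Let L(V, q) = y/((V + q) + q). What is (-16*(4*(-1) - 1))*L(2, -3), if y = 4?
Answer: -80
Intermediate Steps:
L(V, q) = 4/(V + 2*q) (L(V, q) = 4/((V + q) + q) = 4/(V + 2*q))
(-16*(4*(-1) - 1))*L(2, -3) = (-16*(4*(-1) - 1))*(4/(2 + 2*(-3))) = (-16*(-4 - 1))*(4/(2 - 6)) = (-16*(-5))*(4/(-4)) = 80*(4*(-¼)) = 80*(-1) = -80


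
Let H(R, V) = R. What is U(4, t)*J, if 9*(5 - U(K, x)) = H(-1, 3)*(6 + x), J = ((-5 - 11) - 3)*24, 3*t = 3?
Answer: -7904/3 ≈ -2634.7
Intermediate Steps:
t = 1 (t = (⅓)*3 = 1)
J = -456 (J = (-16 - 3)*24 = -19*24 = -456)
U(K, x) = 17/3 + x/9 (U(K, x) = 5 - (-1)*(6 + x)/9 = 5 - (-6 - x)/9 = 5 + (⅔ + x/9) = 17/3 + x/9)
U(4, t)*J = (17/3 + (⅑)*1)*(-456) = (17/3 + ⅑)*(-456) = (52/9)*(-456) = -7904/3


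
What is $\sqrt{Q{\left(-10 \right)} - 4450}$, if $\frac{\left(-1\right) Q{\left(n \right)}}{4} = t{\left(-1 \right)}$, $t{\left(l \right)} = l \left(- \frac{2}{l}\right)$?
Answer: $i \sqrt{4442} \approx 66.648 i$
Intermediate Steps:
$t{\left(l \right)} = -2$
$Q{\left(n \right)} = 8$ ($Q{\left(n \right)} = \left(-4\right) \left(-2\right) = 8$)
$\sqrt{Q{\left(-10 \right)} - 4450} = \sqrt{8 - 4450} = \sqrt{-4442} = i \sqrt{4442}$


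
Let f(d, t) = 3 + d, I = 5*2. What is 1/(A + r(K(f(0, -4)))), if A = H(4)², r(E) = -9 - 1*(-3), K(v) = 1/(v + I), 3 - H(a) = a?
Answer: -⅕ ≈ -0.20000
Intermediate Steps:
H(a) = 3 - a
I = 10
K(v) = 1/(10 + v) (K(v) = 1/(v + 10) = 1/(10 + v))
r(E) = -6 (r(E) = -9 + 3 = -6)
A = 1 (A = (3 - 1*4)² = (3 - 4)² = (-1)² = 1)
1/(A + r(K(f(0, -4)))) = 1/(1 - 6) = 1/(-5) = -⅕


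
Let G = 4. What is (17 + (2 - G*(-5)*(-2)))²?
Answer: 441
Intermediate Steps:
(17 + (2 - G*(-5)*(-2)))² = (17 + (2 - 4*(-5)*(-2)))² = (17 + (2 - (-20)*(-2)))² = (17 + (2 - 1*40))² = (17 + (2 - 40))² = (17 - 38)² = (-21)² = 441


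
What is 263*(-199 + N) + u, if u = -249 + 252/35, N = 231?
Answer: 40871/5 ≈ 8174.2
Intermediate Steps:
u = -1209/5 (u = -249 + 252*(1/35) = -249 + 36/5 = -1209/5 ≈ -241.80)
263*(-199 + N) + u = 263*(-199 + 231) - 1209/5 = 263*32 - 1209/5 = 8416 - 1209/5 = 40871/5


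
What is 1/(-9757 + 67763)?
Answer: 1/58006 ≈ 1.7240e-5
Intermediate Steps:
1/(-9757 + 67763) = 1/58006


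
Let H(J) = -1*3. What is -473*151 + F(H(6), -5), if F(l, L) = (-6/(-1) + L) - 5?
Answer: -71427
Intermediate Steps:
H(J) = -3
F(l, L) = 1 + L (F(l, L) = (-6*(-1) + L) - 5 = (6 + L) - 5 = 1 + L)
-473*151 + F(H(6), -5) = -473*151 + (1 - 5) = -71423 - 4 = -71427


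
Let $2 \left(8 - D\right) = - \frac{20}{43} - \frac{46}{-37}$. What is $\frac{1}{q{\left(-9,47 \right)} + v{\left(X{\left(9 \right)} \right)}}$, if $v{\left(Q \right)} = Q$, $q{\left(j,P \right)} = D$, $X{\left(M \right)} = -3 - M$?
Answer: $- \frac{1591}{6983} \approx -0.22784$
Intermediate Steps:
$D = \frac{12109}{1591}$ ($D = 8 - \frac{- \frac{20}{43} - \frac{46}{-37}}{2} = 8 - \frac{\left(-20\right) \frac{1}{43} - - \frac{46}{37}}{2} = 8 - \frac{- \frac{20}{43} + \frac{46}{37}}{2} = 8 - \frac{619}{1591} = \frac{12109}{1591} \approx 7.6109$)
$q{\left(j,P \right)} = \frac{12109}{1591}$
$\frac{1}{q{\left(-9,47 \right)} + v{\left(X{\left(9 \right)} \right)}} = \frac{1}{\frac{12109}{1591} - 12} = \frac{1}{- \frac{6983}{1591}} = - \frac{1591}{6983}$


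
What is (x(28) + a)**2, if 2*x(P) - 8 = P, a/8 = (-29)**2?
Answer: 45508516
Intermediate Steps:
a = 6728 (a = 8*(-29)**2 = 8*841 = 6728)
x(P) = 4 + P/2
(x(28) + a)**2 = ((4 + (1/2)*28) + 6728)**2 = ((4 + 14) + 6728)**2 = (18 + 6728)**2 = 6746**2 = 45508516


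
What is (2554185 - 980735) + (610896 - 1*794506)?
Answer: 1389840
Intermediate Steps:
(2554185 - 980735) + (610896 - 1*794506) = 1573450 + (610896 - 794506) = 1573450 - 183610 = 1389840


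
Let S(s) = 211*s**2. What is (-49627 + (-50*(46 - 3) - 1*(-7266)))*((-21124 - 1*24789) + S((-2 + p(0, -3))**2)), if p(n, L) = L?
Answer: -3826254582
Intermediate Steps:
(-49627 + (-50*(46 - 3) - 1*(-7266)))*((-21124 - 1*24789) + S((-2 + p(0, -3))**2)) = (-49627 + (-50*(46 - 3) - 1*(-7266)))*((-21124 - 1*24789) + 211*((-2 - 3)**2)**2) = (-49627 + (-50*43 + 7266))*((-21124 - 24789) + 211*((-5)**2)**2) = (-49627 + (-2150 + 7266))*(-45913 + 211*25**2) = (-49627 + 5116)*(-45913 + 211*625) = -44511*(-45913 + 131875) = -44511*85962 = -3826254582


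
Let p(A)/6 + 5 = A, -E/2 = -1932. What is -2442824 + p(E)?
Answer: -2419670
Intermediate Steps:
E = 3864 (E = -2*(-1932) = 3864)
p(A) = -30 + 6*A
-2442824 + p(E) = -2442824 + (-30 + 6*3864) = -2442824 + (-30 + 23184) = -2442824 + 23154 = -2419670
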